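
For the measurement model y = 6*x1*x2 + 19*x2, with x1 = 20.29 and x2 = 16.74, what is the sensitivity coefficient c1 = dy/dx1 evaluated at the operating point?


y = 6*x1*x2 + 19*x2
dy/dx1 = 6*x2
Evaluate at x2 = 16.74: c1 = 6 * 16.74
c1 = 100.4400

100.4400


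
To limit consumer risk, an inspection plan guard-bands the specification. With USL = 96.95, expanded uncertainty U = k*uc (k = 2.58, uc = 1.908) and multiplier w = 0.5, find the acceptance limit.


U = k * uc = 2.58 * 1.908 = 4.92264
guard band g = w * U = 0.5 * 4.92264 = 2.46132
AL = USL - g = 96.95 - 2.46132
AL = 94.4887

94.4887


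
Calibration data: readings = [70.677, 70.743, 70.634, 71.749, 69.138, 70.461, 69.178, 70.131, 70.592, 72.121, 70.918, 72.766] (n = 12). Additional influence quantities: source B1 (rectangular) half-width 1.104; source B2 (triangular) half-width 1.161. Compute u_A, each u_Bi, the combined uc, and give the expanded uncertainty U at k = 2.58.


mean = (70.677 + 70.743 + 70.634 + 71.749 + 69.138 + 70.461 + 69.178 + 70.131 + 70.592 + 72.121 + 70.918 + 72.766) / 12 = 70.759
s = sqrt(sum((x - mean)^2)/(n-1)) = 1.0681061
u_A = s / sqrt(n) = 1.0681061 / sqrt(12) = 0.30833567
u_B1 = 1.104 / sqrt(3) = 0.6373947
u_B2 = 1.161 / sqrt(6) = 0.47397627
uc = sqrt(0.30833567^2 + 0.6373947^2 + 0.47397627^2) = 0.85205422
U = k * uc = 2.58 * 0.85205422
U = 2.1983

2.1983


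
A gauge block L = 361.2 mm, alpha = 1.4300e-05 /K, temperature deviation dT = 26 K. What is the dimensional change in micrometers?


dL = L * alpha * dT
= 361.2 * 1.4300e-05 * 26
= 0.1342942 mm
dL_um = 0.1342942 * 1000 = 134.2942 um

134.2942


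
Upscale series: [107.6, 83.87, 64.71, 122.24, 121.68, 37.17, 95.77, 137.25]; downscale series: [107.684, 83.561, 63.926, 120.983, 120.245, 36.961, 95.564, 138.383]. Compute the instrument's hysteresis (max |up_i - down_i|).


|107.6 - 107.684| = 0.0840
|83.87 - 83.561| = 0.3090
|64.71 - 63.926| = 0.7840
|122.24 - 120.983| = 1.2570
|121.68 - 120.245| = 1.4350
|37.17 - 36.961| = 0.2090
|95.77 - 95.564| = 0.2060
|137.25 - 138.383| = 1.1330
hysteresis = max(diffs) = 1.4350

1.4350


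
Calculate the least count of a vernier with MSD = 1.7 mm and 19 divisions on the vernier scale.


LC = MSD / n_div
= 1.7 / 19
= 0.0895

0.0895


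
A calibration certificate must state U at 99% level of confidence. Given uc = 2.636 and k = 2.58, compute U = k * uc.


U = k * uc
U = 2.58 * 2.636
U = 6.8009

6.8009


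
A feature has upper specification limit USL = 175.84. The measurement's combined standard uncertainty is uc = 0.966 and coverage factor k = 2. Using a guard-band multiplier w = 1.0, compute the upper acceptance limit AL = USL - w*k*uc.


U = k * uc = 2 * 0.966 = 1.932
guard band g = w * U = 1.0 * 1.932 = 1.932
AL = USL - g = 175.84 - 1.932
AL = 173.9080

173.9080


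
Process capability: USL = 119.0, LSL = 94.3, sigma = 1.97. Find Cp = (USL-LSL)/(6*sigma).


Cp = (USL - LSL) / (6 * sigma)
= (119.0 - 94.3) / (6 * 1.97)
= 24.7000 / 11.8200
= 2.0897

2.0897


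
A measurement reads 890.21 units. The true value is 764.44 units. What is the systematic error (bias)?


Systematic error = measured - true
= 890.21 - 764.44
= 125.7700

125.7700


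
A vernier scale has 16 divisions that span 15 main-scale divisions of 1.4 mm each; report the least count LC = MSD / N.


LC = MSD / n_div
= 1.4 / 16
= 0.0875

0.0875


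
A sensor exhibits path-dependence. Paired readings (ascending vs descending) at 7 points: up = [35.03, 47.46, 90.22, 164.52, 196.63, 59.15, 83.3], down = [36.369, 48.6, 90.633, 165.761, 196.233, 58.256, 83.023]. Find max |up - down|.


|35.03 - 36.369| = 1.3390
|47.46 - 48.6| = 1.1400
|90.22 - 90.633| = 0.4130
|164.52 - 165.761| = 1.2410
|196.63 - 196.233| = 0.3970
|59.15 - 58.256| = 0.8940
|83.3 - 83.023| = 0.2770
hysteresis = max(diffs) = 1.3390

1.3390


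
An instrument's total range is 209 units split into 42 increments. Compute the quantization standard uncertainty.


resolution = range / divisions
resolution = 209 / 42 = 4.9761905
u_res = resolution / (2*sqrt(3))
u_res = 4.9761905 / 3.4641016
u_res = 1.4365

1.4365


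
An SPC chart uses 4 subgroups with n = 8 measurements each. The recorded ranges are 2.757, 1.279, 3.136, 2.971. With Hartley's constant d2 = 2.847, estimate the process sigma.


R_bar = (2.757 + 1.279 + 3.136 + 2.971) / 4
R_bar = 10.143 / 4 = 2.53575
sigma_hat = R_bar / d2 = 2.53575 / 2.847 = 0.8907

0.8907


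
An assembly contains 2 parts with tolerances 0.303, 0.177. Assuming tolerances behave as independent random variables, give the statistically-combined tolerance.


RSS = sqrt(0.303^2 + 0.177^2)
= sqrt(0.123138)
= 0.3509

0.3509


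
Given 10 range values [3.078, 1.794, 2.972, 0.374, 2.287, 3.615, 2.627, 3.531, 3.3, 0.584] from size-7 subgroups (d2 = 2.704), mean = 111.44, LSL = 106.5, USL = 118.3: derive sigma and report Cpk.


R_bar = (3.078 + 1.794 + 2.972 + 0.374 + 2.287 + 3.615 + 2.627 + 3.531 + 3.3 + 0.584) / 10 = 2.4162
sigma = R_bar / d2 = 2.4162 / 2.704 = 0.89356509
Cp = (USL - LSL)/(6*sigma) = (118.3 - 106.5)/(6*0.89356509) = 2.2009
Cpu = (118.3 - 111.44)/(3*0.89356509) = 2.5590
Cpl = (111.44 - 106.5)/(3*0.89356509) = 1.8428
Cpk = min(Cpu, Cpl) = 1.8428

1.8428


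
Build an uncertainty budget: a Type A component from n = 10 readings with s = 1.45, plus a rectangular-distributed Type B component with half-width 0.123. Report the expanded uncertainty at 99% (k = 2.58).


u_A = s / sqrt(n) = 1.45 / sqrt(10) = 0.45853026
u_B = half_width / sqrt(3) = 0.123 / sqrt(3) = 0.071014083
uc = sqrt(u_A^2 + u_B^2) = sqrt(0.45853026^2 + 0.071014083^2) = 0.46399677
U = k * uc = 2.58 * 0.46399677
U = 1.1971

1.1971


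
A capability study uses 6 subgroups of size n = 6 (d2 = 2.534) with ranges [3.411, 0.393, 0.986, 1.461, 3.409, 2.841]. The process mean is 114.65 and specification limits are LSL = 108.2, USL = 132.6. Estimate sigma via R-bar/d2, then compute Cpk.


R_bar = (3.411 + 0.393 + 0.986 + 1.461 + 3.409 + 2.841) / 6 = 2.0835
sigma = R_bar / d2 = 2.0835 / 2.534 = 0.82221784
Cp = (USL - LSL)/(6*sigma) = (132.6 - 108.2)/(6*0.82221784) = 4.9460
Cpu = (132.6 - 114.65)/(3*0.82221784) = 7.2771
Cpl = (114.65 - 108.2)/(3*0.82221784) = 2.6149
Cpk = min(Cpu, Cpl) = 2.6149

2.6149


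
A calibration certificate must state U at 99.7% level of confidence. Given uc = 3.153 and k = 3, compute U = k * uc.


U = k * uc
U = 3 * 3.153
U = 9.4590

9.4590


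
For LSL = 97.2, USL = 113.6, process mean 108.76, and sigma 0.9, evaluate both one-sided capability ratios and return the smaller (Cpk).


Cpu = (USL - mean) / (3*sigma) = (113.6 - 108.76) / (3*0.9) = 1.7926
Cpl = (mean - LSL) / (3*sigma) = (108.76 - 97.2) / (3*0.9) = 4.2815
Cpk = min(Cpu, Cpl) = 1.7926

1.7926


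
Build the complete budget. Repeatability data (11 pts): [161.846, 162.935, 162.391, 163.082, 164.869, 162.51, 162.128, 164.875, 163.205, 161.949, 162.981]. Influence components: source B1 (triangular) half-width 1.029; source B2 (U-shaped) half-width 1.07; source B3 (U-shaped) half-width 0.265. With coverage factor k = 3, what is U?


mean = (161.846 + 162.935 + 162.391 + 163.082 + 164.869 + 162.51 + 162.128 + 164.875 + 163.205 + 161.949 + 162.981) / 11 = 162.9791818
s = sqrt(sum((x - mean)^2)/(n-1)) = 1.0423548
u_A = s / sqrt(n) = 1.0423548 / sqrt(11) = 0.3142818
u_B1 = 1.029 / sqrt(6) = 0.42008749
u_B2 = 1.07 / sqrt(2) = 0.75660426
u_B3 = 0.265 / sqrt(2) = 0.1873833
uc = sqrt(0.3142818^2 + 0.42008749^2 + 0.75660426^2 + 0.1873833^2) = 0.93957919
U = k * uc = 3 * 0.93957919
U = 2.8187

2.8187


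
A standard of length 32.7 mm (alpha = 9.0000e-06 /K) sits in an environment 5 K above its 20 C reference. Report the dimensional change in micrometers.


dL = L * alpha * dT
= 32.7 * 9.0000e-06 * 5
= 0.0014715 mm
dL_um = 0.0014715 * 1000 = 1.4715 um

1.4715


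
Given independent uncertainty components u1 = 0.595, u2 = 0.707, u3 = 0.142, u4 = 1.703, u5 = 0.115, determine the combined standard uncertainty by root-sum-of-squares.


uc = sqrt(0.595^2 + 0.707^2 + 0.142^2 + 1.703^2 + 0.115^2)
uc = sqrt(3.787472)
uc = 1.9461

1.9461


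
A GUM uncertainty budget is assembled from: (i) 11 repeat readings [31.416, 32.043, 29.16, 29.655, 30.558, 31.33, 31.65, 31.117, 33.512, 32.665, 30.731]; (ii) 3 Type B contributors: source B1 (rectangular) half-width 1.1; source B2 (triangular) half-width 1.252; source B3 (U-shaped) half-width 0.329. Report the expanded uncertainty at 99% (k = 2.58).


mean = (31.416 + 32.043 + 29.16 + 29.655 + 30.558 + 31.33 + 31.65 + 31.117 + 33.512 + 32.665 + 30.731) / 11 = 31.25790909
s = sqrt(sum((x - mean)^2)/(n-1)) = 1.249761
u_A = s / sqrt(n) = 1.249761 / sqrt(11) = 0.37681712
u_B1 = 1.1 / sqrt(3) = 0.6350853
u_B2 = 1.252 / sqrt(6) = 0.51112686
u_B3 = 0.329 / sqrt(2) = 0.23263813
uc = sqrt(0.37681712^2 + 0.6350853^2 + 0.51112686^2 + 0.23263813^2) = 0.92773684
U = k * uc = 2.58 * 0.92773684
U = 2.3936

2.3936


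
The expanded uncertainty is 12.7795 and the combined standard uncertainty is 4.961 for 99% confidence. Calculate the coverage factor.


k = U / uc
k = 12.7795 / 4.961
k = 2.576

2.576


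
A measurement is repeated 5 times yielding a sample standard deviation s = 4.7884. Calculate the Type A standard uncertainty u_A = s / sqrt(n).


u_A = s / sqrt(n)
u_A = 4.7884 / sqrt(5)
u_A = 4.7884 / 2.236068
u_A = 2.1414

2.1414


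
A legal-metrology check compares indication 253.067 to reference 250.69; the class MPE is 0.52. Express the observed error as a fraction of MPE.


e = indication - reference = 253.067 - 250.69 = 2.3770
|e| = 2.3770
ratio = |e| / MPE = 2.3770 / 0.52
ratio = 4.5712

4.5712


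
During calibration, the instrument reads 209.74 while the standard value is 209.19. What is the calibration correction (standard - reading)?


Correction = standard - reading
= 209.19 - 209.74
= -0.5500

-0.5500


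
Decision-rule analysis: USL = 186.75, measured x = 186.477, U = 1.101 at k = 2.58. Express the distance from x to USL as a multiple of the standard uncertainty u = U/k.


u = U / k = 1.101 / 2.58 = 0.42674419
margin = |USL - x| = |186.75 - 186.477| = 0.273
z = margin / u = 0.273 / 0.42674419
z = 0.6397

0.6397


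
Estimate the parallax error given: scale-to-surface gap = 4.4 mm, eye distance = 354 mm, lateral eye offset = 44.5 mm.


error = h * offset / d
= 4.4 * 44.5 / 354
= 0.5531

0.5531


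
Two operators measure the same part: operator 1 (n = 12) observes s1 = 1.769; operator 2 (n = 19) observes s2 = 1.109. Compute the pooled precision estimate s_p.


s_p = sqrt(((n1-1)*s1^2 + (n2-1)*s2^2) / (n1+n2-2))
numerator = (12-1)*1.769^2 + (19-1)*1.109^2 = 34.422971 + 22.137858 = 56.560829
denominator = 12 + 19 - 2 = 29
s_p^2 = 56.560829 / 29 = 1.9503734
s_p = sqrt(1.9503734) = 1.3966

1.3966


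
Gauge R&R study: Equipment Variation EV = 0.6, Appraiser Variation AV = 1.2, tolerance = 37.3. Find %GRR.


GRR = sqrt(EV^2 + AV^2) = sqrt(0.6^2 + 1.2^2) = 1.3416408
%GRR = GRR / tol * 100 = 1.3416408 / 37.3 * 100
%GRR = 3.5969

3.5969


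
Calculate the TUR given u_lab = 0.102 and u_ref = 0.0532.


TUR = u_lab / u_ref
= 0.102 / 0.0532
= 1.9173

1.9173


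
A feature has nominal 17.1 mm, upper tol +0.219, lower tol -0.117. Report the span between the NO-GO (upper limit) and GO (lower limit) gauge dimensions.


GO = nominal - lower_tol (smallest hole = maximum material condition)
GO = 17.1 - 0.117 = 16.983
NO-GO = nominal + upper_tol (largest hole = least material condition)
NO-GO = 17.1 + 0.219 = 17.319
spread = NO-GO - GO = 17.319 - 16.983 = 0.3360

0.3360


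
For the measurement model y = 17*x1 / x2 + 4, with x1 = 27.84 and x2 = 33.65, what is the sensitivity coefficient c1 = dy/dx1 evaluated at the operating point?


y = 17*x1 / x2 + 4
dy/dx1 = 17/x2
Evaluate at x2 = 33.65: c1 = 17 / 33.65
c1 = 0.5052

0.5052


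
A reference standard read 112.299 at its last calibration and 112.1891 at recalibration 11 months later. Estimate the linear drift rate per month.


rate = (v2 - v1) / months
= (112.1891 - 112.299) / 11
= -0.1099 / 11
= -0.0100

-0.0100


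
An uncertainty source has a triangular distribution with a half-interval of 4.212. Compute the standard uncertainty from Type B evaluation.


u_B = half_width / sqrt(6)
u_B = 4.212 / 2.4494897
u_B = 1.7195

1.7195


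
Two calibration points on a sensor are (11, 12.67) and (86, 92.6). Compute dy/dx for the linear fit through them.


slope = (y2 - y1) / (x2 - x1)
= (92.6 - 12.67) / (86 - 11)
= 79.9300 / 75
= 1.0657

1.0657


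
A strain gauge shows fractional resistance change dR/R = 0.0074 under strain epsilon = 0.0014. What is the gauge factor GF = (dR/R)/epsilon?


GF = (dR/R) / epsilon
= 0.0074 / 0.0014
= 5.2857

5.2857


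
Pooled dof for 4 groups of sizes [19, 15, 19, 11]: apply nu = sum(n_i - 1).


nu = sum_i (n_i - 1)
nu = ((19 - 1) + (15 - 1) + (19 - 1) + (11 - 1))
nu = 18 + 14 + 18 + 10
nu = 60

60


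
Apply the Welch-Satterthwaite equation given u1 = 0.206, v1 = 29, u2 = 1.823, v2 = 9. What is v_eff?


uc = sqrt(u1^2 + u2^2) = sqrt(0.206^2 + 1.823^2) = 1.8346021
v_eff = uc^4 / (u1^4/v1 + u2^4/v2)
= 1.8346021^4 / (0.206^4/29 + 1.823^4/9)
= 11.328373 / 1.2272305
v_eff = 9.2308

9.2308


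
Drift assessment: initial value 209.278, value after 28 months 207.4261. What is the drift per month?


rate = (v2 - v1) / months
= (207.4261 - 209.278) / 28
= -1.8519 / 28
= -0.0661

-0.0661


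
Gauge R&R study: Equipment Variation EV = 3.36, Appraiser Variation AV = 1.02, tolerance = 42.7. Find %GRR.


GRR = sqrt(EV^2 + AV^2) = sqrt(3.36^2 + 1.02^2) = 3.51141
%GRR = GRR / tol * 100 = 3.51141 / 42.7 * 100
%GRR = 8.2234

8.2234


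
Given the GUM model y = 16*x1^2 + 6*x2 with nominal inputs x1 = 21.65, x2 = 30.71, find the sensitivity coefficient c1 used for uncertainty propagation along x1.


y = 16*x1^2 + 6*x2
dy/dx1 = 2*16*x1
Evaluate at x1 = 21.65: c1 = 32 * 21.65
c1 = 692.8000

692.8000


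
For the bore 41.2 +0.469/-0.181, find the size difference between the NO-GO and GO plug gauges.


GO = nominal - lower_tol (smallest hole = maximum material condition)
GO = 41.2 - 0.181 = 41.019
NO-GO = nominal + upper_tol (largest hole = least material condition)
NO-GO = 41.2 + 0.469 = 41.669
spread = NO-GO - GO = 41.669 - 41.019 = 0.6500

0.6500


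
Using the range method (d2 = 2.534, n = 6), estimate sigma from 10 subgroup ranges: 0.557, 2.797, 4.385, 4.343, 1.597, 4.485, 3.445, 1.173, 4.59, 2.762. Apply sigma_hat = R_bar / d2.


R_bar = (0.557 + 2.797 + 4.385 + 4.343 + 1.597 + 4.485 + 3.445 + 1.173 + 4.59 + 2.762) / 10
R_bar = 30.134 / 10 = 3.0134
sigma_hat = R_bar / d2 = 3.0134 / 2.534 = 1.1892

1.1892


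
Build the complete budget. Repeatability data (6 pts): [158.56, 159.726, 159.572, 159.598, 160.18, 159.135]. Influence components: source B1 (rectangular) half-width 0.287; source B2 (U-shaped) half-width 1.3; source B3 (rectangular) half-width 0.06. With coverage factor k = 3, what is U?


mean = (158.56 + 159.726 + 159.572 + 159.598 + 160.18 + 159.135) / 6 = 159.4618333
s = sqrt(sum((x - mean)^2)/(n-1)) = 0.55431919
u_A = s / sqrt(n) = 0.55431919 / sqrt(6) = 0.22629986
u_B1 = 0.287 / sqrt(3) = 0.16569953
u_B2 = 1.3 / sqrt(2) = 0.91923882
u_B3 = 0.06 / sqrt(3) = 0.034641016
uc = sqrt(0.22629986^2 + 0.16569953^2 + 0.91923882^2 + 0.034641016^2) = 0.96170056
U = k * uc = 3 * 0.96170056
U = 2.8851

2.8851


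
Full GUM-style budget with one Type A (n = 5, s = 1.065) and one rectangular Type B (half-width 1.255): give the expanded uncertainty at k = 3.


u_A = s / sqrt(n) = 1.065 / sqrt(5) = 0.47628248
u_B = half_width / sqrt(3) = 1.255 / sqrt(3) = 0.72457459
uc = sqrt(u_A^2 + u_B^2) = sqrt(0.47628248^2 + 0.72457459^2) = 0.86709477
U = k * uc = 3 * 0.86709477
U = 2.6013

2.6013


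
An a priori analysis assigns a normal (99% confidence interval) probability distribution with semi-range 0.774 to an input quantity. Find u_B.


u_B = half_width / 2.576
u_B = 0.774 / 2.576
u_B = 0.3005

0.3005


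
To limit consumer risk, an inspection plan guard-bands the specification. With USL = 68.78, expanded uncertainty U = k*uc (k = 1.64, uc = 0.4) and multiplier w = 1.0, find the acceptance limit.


U = k * uc = 1.64 * 0.4 = 0.656
guard band g = w * U = 1.0 * 0.656 = 0.656
AL = USL - g = 68.78 - 0.656
AL = 68.1240

68.1240


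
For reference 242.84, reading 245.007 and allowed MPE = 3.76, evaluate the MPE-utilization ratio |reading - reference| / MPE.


e = indication - reference = 245.007 - 242.84 = 2.1670
|e| = 2.1670
ratio = |e| / MPE = 2.1670 / 3.76
ratio = 0.5763

0.5763


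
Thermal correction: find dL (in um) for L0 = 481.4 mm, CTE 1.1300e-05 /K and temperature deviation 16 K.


dL = L * alpha * dT
= 481.4 * 1.1300e-05 * 16
= 0.0870371 mm
dL_um = 0.0870371 * 1000 = 87.0371 um

87.0371


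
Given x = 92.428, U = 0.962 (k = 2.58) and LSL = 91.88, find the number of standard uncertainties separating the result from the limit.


u = U / k = 0.962 / 2.58 = 0.37286822
margin = |LSL - x| = |91.88 - 92.428| = 0.548
z = margin / u = 0.548 / 0.37286822
z = 1.4697

1.4697


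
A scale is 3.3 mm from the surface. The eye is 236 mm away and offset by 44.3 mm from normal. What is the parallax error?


error = h * offset / d
= 3.3 * 44.3 / 236
= 0.6194

0.6194


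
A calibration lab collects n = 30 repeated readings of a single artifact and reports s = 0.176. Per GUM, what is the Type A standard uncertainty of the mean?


u_A = s / sqrt(n)
u_A = 0.176 / sqrt(30)
u_A = 0.176 / 5.4772256
u_A = 0.0321

0.0321


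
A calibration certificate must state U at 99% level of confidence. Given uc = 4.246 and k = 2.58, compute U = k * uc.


U = k * uc
U = 2.58 * 4.246
U = 10.9547

10.9547


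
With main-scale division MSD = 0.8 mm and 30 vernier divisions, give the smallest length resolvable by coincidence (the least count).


LC = MSD / n_div
= 0.8 / 30
= 0.0267

0.0267


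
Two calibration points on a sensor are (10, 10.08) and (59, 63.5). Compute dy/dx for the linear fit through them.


slope = (y2 - y1) / (x2 - x1)
= (63.5 - 10.08) / (59 - 10)
= 53.4200 / 49
= 1.0902

1.0902


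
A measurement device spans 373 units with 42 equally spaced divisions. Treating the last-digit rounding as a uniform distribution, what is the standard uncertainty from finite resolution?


resolution = range / divisions
resolution = 373 / 42 = 8.8809524
u_res = resolution / (2*sqrt(3))
u_res = 8.8809524 / 3.4641016
u_res = 2.5637

2.5637


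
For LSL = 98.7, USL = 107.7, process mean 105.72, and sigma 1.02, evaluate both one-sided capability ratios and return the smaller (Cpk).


Cpu = (USL - mean) / (3*sigma) = (107.7 - 105.72) / (3*1.02) = 0.6471
Cpl = (mean - LSL) / (3*sigma) = (105.72 - 98.7) / (3*1.02) = 2.2941
Cpk = min(Cpu, Cpl) = 0.6471

0.6471


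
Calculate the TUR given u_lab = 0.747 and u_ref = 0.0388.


TUR = u_lab / u_ref
= 0.747 / 0.0388
= 19.2526

19.2526


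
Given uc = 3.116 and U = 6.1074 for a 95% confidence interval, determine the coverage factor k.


k = U / uc
k = 6.1074 / 3.116
k = 1.96

1.96


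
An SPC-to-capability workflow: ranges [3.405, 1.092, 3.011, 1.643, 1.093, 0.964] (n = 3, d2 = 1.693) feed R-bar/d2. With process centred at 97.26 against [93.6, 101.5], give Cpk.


R_bar = (3.405 + 1.092 + 3.011 + 1.643 + 1.093 + 0.964) / 6 = 1.868
sigma = R_bar / d2 = 1.868 / 1.693 = 1.1033668
Cp = (USL - LSL)/(6*sigma) = (101.5 - 93.6)/(6*1.1033668) = 1.1933
Cpu = (101.5 - 97.26)/(3*1.1033668) = 1.2809
Cpl = (97.26 - 93.6)/(3*1.1033668) = 1.1057
Cpk = min(Cpu, Cpl) = 1.1057

1.1057


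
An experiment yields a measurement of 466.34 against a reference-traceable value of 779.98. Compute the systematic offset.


Systematic error = measured - true
= 466.34 - 779.98
= -313.6400

-313.6400


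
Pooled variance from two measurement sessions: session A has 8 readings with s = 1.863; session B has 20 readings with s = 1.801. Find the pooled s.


s_p = sqrt(((n1-1)*s1^2 + (n2-1)*s2^2) / (n1+n2-2))
numerator = (8-1)*1.863^2 + (20-1)*1.801^2 = 24.295383 + 61.628419 = 85.923802
denominator = 8 + 20 - 2 = 26
s_p^2 = 85.923802 / 26 = 3.3047616
s_p = sqrt(3.3047616) = 1.8179

1.8179


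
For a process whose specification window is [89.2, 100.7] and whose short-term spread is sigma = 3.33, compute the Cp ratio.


Cp = (USL - LSL) / (6 * sigma)
= (100.7 - 89.2) / (6 * 3.33)
= 11.5000 / 19.9800
= 0.5756

0.5756


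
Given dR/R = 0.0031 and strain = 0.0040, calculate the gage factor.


GF = (dR/R) / epsilon
= 0.0031 / 0.0040
= 0.7750

0.7750


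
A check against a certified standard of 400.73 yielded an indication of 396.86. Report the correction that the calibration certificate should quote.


Correction = standard - reading
= 400.73 - 396.86
= 3.8700

3.8700


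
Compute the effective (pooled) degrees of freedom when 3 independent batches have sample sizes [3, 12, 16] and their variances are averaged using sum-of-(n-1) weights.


nu = sum_i (n_i - 1)
nu = ((3 - 1) + (12 - 1) + (16 - 1))
nu = 2 + 11 + 15
nu = 28

28


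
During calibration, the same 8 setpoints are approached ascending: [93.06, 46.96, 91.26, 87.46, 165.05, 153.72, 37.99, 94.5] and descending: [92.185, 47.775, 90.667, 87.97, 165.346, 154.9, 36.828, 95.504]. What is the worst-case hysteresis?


|93.06 - 92.185| = 0.8750
|46.96 - 47.775| = 0.8150
|91.26 - 90.667| = 0.5930
|87.46 - 87.97| = 0.5100
|165.05 - 165.346| = 0.2960
|153.72 - 154.9| = 1.1800
|37.99 - 36.828| = 1.1620
|94.5 - 95.504| = 1.0040
hysteresis = max(diffs) = 1.1800

1.1800


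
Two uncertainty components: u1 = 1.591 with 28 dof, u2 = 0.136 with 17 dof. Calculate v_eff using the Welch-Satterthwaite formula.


uc = sqrt(u1^2 + u2^2) = sqrt(1.591^2 + 0.136^2) = 1.5968021
v_eff = uc^4 / (u1^4/v1 + u2^4/v2)
= 1.5968021^4 / (1.591^4/28 + 0.136^4/17)
= 6.5013625 / 0.22885525
v_eff = 28.4082

28.4082


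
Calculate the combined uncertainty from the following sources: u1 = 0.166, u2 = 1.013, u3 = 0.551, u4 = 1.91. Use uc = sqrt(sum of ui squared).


uc = sqrt(0.166^2 + 1.013^2 + 0.551^2 + 1.91^2)
uc = sqrt(5.005426)
uc = 2.2373

2.2373


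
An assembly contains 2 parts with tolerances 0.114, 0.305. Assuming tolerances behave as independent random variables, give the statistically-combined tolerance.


RSS = sqrt(0.114^2 + 0.305^2)
= sqrt(0.106021)
= 0.3256

0.3256


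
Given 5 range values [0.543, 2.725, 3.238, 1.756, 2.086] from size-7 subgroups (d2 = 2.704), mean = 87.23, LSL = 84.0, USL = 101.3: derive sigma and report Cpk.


R_bar = (0.543 + 2.725 + 3.238 + 1.756 + 2.086) / 5 = 2.0696
sigma = R_bar / d2 = 2.0696 / 2.704 = 0.76538462
Cp = (USL - LSL)/(6*sigma) = (101.3 - 84.0)/(6*0.76538462) = 3.7672
Cpu = (101.3 - 87.23)/(3*0.76538462) = 6.1276
Cpl = (87.23 - 84.0)/(3*0.76538462) = 1.4067
Cpk = min(Cpu, Cpl) = 1.4067

1.4067


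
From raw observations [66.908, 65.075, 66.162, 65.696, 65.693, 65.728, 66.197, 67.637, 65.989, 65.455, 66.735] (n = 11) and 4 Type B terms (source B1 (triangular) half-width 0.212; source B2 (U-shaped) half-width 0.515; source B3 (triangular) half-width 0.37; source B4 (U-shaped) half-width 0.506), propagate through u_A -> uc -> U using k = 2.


mean = (66.908 + 65.075 + 66.162 + 65.696 + 65.693 + 65.728 + 66.197 + 67.637 + 65.989 + 65.455 + 66.735) / 11 = 66.11590909
s = sqrt(sum((x - mean)^2)/(n-1)) = 0.73315393
u_A = s / sqrt(n) = 0.73315393 / sqrt(11) = 0.22105423
u_B1 = 0.212 / sqrt(6) = 0.086548638
u_B2 = 0.515 / sqrt(2) = 0.36415999
u_B3 = 0.37 / sqrt(6) = 0.15105187
u_B4 = 0.506 / sqrt(2) = 0.35779603
uc = sqrt(0.22105423^2 + 0.086548638^2 + 0.36415999^2 + 0.15105187^2 + 0.35779603^2) = 0.58292607
U = k * uc = 2 * 0.58292607
U = 1.1659

1.1659


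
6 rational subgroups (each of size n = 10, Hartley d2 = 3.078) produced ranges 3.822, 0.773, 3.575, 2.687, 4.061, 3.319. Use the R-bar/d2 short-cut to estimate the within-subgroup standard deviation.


R_bar = (3.822 + 0.773 + 3.575 + 2.687 + 4.061 + 3.319) / 6
R_bar = 18.237 / 6 = 3.0395
sigma_hat = R_bar / d2 = 3.0395 / 3.078 = 0.9875

0.9875


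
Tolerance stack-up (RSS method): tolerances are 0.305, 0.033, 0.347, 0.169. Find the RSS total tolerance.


RSS = sqrt(0.305^2 + 0.033^2 + 0.347^2 + 0.169^2)
= sqrt(0.243084)
= 0.4930

0.4930


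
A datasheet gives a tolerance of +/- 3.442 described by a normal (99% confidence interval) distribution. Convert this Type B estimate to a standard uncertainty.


u_B = half_width / 2.576
u_B = 3.442 / 2.576
u_B = 1.3362

1.3362


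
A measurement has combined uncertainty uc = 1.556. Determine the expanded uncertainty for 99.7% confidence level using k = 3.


U = k * uc
U = 3 * 1.556
U = 4.6680

4.6680


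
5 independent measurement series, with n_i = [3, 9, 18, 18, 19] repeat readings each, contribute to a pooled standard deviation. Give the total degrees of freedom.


nu = sum_i (n_i - 1)
nu = ((3 - 1) + (9 - 1) + (18 - 1) + (18 - 1) + (19 - 1))
nu = 2 + 8 + 17 + 17 + 18
nu = 62

62


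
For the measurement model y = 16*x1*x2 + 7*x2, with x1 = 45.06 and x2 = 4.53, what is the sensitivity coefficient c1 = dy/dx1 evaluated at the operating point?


y = 16*x1*x2 + 7*x2
dy/dx1 = 16*x2
Evaluate at x2 = 4.53: c1 = 16 * 4.53
c1 = 72.4800

72.4800


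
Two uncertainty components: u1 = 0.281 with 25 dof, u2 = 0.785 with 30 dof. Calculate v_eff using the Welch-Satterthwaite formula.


uc = sqrt(u1^2 + u2^2) = sqrt(0.281^2 + 0.785^2) = 0.83377815
v_eff = uc^4 / (u1^4/v1 + u2^4/v2)
= 0.83377815^4 / (0.281^4/25 + 0.785^4/30)
= 0.48328358 / 0.012907169
v_eff = 37.4430

37.4430


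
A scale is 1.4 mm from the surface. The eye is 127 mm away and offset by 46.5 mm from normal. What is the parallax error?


error = h * offset / d
= 1.4 * 46.5 / 127
= 0.5126

0.5126


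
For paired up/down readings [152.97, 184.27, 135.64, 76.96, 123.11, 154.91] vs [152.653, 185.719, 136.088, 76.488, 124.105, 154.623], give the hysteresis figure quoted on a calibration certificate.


|152.97 - 152.653| = 0.3170
|184.27 - 185.719| = 1.4490
|135.64 - 136.088| = 0.4480
|76.96 - 76.488| = 0.4720
|123.11 - 124.105| = 0.9950
|154.91 - 154.623| = 0.2870
hysteresis = max(diffs) = 1.4490

1.4490


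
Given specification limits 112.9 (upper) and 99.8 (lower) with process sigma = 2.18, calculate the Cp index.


Cp = (USL - LSL) / (6 * sigma)
= (112.9 - 99.8) / (6 * 2.18)
= 13.1000 / 13.0800
= 1.0015

1.0015


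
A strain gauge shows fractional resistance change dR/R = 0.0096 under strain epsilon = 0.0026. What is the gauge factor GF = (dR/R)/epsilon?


GF = (dR/R) / epsilon
= 0.0096 / 0.0026
= 3.6923

3.6923


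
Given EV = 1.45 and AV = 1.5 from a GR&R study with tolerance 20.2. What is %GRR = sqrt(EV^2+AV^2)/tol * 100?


GRR = sqrt(EV^2 + AV^2) = sqrt(1.45^2 + 1.5^2) = 2.0862646
%GRR = GRR / tol * 100 = 2.0862646 / 20.2 * 100
%GRR = 10.3280

10.3280


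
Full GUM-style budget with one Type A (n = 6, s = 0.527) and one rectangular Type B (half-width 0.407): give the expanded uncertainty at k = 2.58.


u_A = s / sqrt(n) = 0.527 / sqrt(6) = 0.21514685
u_B = half_width / sqrt(3) = 0.407 / sqrt(3) = 0.23498156
uc = sqrt(u_A^2 + u_B^2) = sqrt(0.21514685^2 + 0.23498156^2) = 0.31859771
U = k * uc = 2.58 * 0.31859771
U = 0.8220

0.8220


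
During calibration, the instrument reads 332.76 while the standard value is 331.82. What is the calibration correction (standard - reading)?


Correction = standard - reading
= 331.82 - 332.76
= -0.9400

-0.9400


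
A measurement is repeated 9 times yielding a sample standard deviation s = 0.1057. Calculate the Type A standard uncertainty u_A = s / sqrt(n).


u_A = s / sqrt(n)
u_A = 0.1057 / sqrt(9)
u_A = 0.1057 / 3
u_A = 0.0352

0.0352


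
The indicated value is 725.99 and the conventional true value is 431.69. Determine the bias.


Systematic error = measured - true
= 725.99 - 431.69
= 294.3000

294.3000


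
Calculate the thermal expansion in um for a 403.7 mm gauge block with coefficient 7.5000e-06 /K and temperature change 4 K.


dL = L * alpha * dT
= 403.7 * 7.5000e-06 * 4
= 0.0121110 mm
dL_um = 0.0121110 * 1000 = 12.1110 um

12.1110


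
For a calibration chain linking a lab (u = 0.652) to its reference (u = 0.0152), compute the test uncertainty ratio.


TUR = u_lab / u_ref
= 0.652 / 0.0152
= 42.8947

42.8947


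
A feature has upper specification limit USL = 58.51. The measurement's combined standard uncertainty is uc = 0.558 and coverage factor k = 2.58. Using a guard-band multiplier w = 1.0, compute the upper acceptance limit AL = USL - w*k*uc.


U = k * uc = 2.58 * 0.558 = 1.43964
guard band g = w * U = 1.0 * 1.43964 = 1.43964
AL = USL - g = 58.51 - 1.43964
AL = 57.0704

57.0704


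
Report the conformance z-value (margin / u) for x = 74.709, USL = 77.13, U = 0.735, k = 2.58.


u = U / k = 0.735 / 2.58 = 0.28488372
margin = |USL - x| = |77.13 - 74.709| = 2.421
z = margin / u = 2.421 / 0.28488372
z = 8.4982

8.4982


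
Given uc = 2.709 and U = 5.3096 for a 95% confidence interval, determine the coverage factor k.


k = U / uc
k = 5.3096 / 2.709
k = 1.96

1.96


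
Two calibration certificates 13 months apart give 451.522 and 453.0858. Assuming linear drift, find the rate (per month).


rate = (v2 - v1) / months
= (453.0858 - 451.522) / 13
= 1.5638 / 13
= 0.1203

0.1203


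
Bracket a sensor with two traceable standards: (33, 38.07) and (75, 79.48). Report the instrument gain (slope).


slope = (y2 - y1) / (x2 - x1)
= (79.48 - 38.07) / (75 - 33)
= 41.4100 / 42
= 0.9860

0.9860


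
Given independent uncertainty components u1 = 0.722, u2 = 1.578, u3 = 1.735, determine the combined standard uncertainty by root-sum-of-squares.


uc = sqrt(0.722^2 + 1.578^2 + 1.735^2)
uc = sqrt(6.021593)
uc = 2.4539

2.4539


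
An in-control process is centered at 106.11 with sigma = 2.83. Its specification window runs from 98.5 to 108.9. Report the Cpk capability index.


Cpu = (USL - mean) / (3*sigma) = (108.9 - 106.11) / (3*2.83) = 0.3286
Cpl = (mean - LSL) / (3*sigma) = (106.11 - 98.5) / (3*2.83) = 0.8963
Cpk = min(Cpu, Cpl) = 0.3286

0.3286


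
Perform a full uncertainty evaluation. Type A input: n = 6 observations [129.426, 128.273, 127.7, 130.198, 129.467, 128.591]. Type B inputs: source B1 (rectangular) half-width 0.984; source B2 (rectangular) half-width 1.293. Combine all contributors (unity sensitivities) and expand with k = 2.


mean = (129.426 + 128.273 + 127.7 + 130.198 + 129.467 + 128.591) / 6 = 128.9425
s = sqrt(sum((x - mean)^2)/(n-1)) = 0.91659604
u_A = s / sqrt(n) = 0.91659604 / sqrt(6) = 0.37419877
u_B1 = 0.984 / sqrt(3) = 0.56811266
u_B2 = 1.293 / sqrt(3) = 0.7465139
uc = sqrt(0.37419877^2 + 0.56811266^2 + 0.7465139^2) = 1.0099801
U = k * uc = 2 * 1.0099801
U = 2.0200

2.0200


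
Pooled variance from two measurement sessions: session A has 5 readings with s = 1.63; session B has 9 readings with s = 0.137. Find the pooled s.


s_p = sqrt(((n1-1)*s1^2 + (n2-1)*s2^2) / (n1+n2-2))
numerator = (5-1)*1.63^2 + (9-1)*0.137^2 = 10.6276 + 0.150152 = 10.777752
denominator = 5 + 9 - 2 = 12
s_p^2 = 10.777752 / 12 = 0.898146
s_p = sqrt(0.898146) = 0.9477

0.9477


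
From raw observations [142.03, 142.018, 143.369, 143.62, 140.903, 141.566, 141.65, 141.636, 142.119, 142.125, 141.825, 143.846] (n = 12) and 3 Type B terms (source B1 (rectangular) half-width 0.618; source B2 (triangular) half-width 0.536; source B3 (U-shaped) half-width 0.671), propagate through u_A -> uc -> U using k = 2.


mean = (142.03 + 142.018 + 143.369 + 143.62 + 140.903 + 141.566 + 141.65 + 141.636 + 142.119 + 142.125 + 141.825 + 143.846) / 12 = 142.2255833
s = sqrt(sum((x - mean)^2)/(n-1)) = 0.90473597
u_A = s / sqrt(n) = 0.90473597 / sqrt(12) = 0.26117478
u_B1 = 0.618 / sqrt(3) = 0.35680247
u_B2 = 0.536 / sqrt(6) = 0.21882108
u_B3 = 0.671 / sqrt(2) = 0.47446865
uc = sqrt(0.26117478^2 + 0.35680247^2 + 0.21882108^2 + 0.47446865^2) = 0.68448772
U = k * uc = 2 * 0.68448772
U = 1.3690

1.3690


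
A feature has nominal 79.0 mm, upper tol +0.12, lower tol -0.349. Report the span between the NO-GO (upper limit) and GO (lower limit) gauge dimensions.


GO = nominal - lower_tol (smallest hole = maximum material condition)
GO = 79.0 - 0.349 = 78.651
NO-GO = nominal + upper_tol (largest hole = least material condition)
NO-GO = 79.0 + 0.12 = 79.12
spread = NO-GO - GO = 79.12 - 78.651 = 0.4690

0.4690


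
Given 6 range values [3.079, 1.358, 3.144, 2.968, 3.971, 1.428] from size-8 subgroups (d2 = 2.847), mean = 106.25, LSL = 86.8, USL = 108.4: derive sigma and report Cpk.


R_bar = (3.079 + 1.358 + 3.144 + 2.968 + 3.971 + 1.428) / 6 = 2.658
sigma = R_bar / d2 = 2.658 / 2.847 = 0.93361433
Cp = (USL - LSL)/(6*sigma) = (108.4 - 86.8)/(6*0.93361433) = 3.8560
Cpu = (108.4 - 106.25)/(3*0.93361433) = 0.7676
Cpl = (106.25 - 86.8)/(3*0.93361433) = 6.9443
Cpk = min(Cpu, Cpl) = 0.7676

0.7676


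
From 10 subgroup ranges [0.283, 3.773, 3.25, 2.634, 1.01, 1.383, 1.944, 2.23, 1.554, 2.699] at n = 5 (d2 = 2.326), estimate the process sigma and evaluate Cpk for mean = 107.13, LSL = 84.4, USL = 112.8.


R_bar = (0.283 + 3.773 + 3.25 + 2.634 + 1.01 + 1.383 + 1.944 + 2.23 + 1.554 + 2.699) / 10 = 2.076
sigma = R_bar / d2 = 2.076 / 2.326 = 0.89251935
Cp = (USL - LSL)/(6*sigma) = (112.8 - 84.4)/(6*0.89251935) = 5.3033
Cpu = (112.8 - 107.13)/(3*0.89251935) = 2.1176
Cpl = (107.13 - 84.4)/(3*0.89251935) = 8.4891
Cpk = min(Cpu, Cpl) = 2.1176

2.1176


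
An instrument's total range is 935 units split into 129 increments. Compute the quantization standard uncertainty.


resolution = range / divisions
resolution = 935 / 129 = 7.248062
u_res = resolution / (2*sqrt(3))
u_res = 7.248062 / 3.4641016
u_res = 2.0923

2.0923


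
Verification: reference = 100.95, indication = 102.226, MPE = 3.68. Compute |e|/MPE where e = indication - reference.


e = indication - reference = 102.226 - 100.95 = 1.2760
|e| = 1.2760
ratio = |e| / MPE = 1.2760 / 3.68
ratio = 0.3467

0.3467


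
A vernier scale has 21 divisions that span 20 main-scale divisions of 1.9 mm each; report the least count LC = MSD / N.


LC = MSD / n_div
= 1.9 / 21
= 0.0905

0.0905


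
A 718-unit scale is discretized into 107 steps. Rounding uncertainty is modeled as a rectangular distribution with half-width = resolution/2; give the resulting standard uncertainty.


resolution = range / divisions
resolution = 718 / 107 = 6.7102804
u_res = resolution / (2*sqrt(3))
u_res = 6.7102804 / 3.4641016
u_res = 1.9371

1.9371


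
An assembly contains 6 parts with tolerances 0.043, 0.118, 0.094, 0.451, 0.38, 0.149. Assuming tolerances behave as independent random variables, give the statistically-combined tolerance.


RSS = sqrt(0.043^2 + 0.118^2 + 0.094^2 + 0.451^2 + 0.38^2 + 0.149^2)
= sqrt(0.394611)
= 0.6282

0.6282


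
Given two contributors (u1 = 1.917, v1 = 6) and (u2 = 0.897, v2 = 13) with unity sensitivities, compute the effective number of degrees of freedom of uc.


uc = sqrt(u1^2 + u2^2) = sqrt(1.917^2 + 0.897^2) = 2.1164825
v_eff = uc^4 / (u1^4/v1 + u2^4/v2)
= 2.1164825^4 / (1.917^4/6 + 0.897^4/13)
= 20.065904 / 2.3006012
v_eff = 8.7220

8.7220


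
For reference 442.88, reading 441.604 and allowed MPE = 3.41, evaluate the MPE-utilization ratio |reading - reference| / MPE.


e = indication - reference = 441.604 - 442.88 = -1.2760
|e| = 1.2760
ratio = |e| / MPE = 1.2760 / 3.41
ratio = 0.3742

0.3742


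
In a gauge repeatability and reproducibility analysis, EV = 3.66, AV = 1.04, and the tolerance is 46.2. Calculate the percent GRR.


GRR = sqrt(EV^2 + AV^2) = sqrt(3.66^2 + 1.04^2) = 3.8048916
%GRR = GRR / tol * 100 = 3.8048916 / 46.2 * 100
%GRR = 8.2357

8.2357


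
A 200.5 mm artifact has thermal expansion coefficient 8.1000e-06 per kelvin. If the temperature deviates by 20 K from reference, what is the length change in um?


dL = L * alpha * dT
= 200.5 * 8.1000e-06 * 20
= 0.0324810 mm
dL_um = 0.0324810 * 1000 = 32.4810 um

32.4810


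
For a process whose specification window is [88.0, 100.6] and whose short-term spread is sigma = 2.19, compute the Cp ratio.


Cp = (USL - LSL) / (6 * sigma)
= (100.6 - 88.0) / (6 * 2.19)
= 12.6000 / 13.1400
= 0.9589

0.9589


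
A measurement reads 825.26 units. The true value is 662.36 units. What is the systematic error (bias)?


Systematic error = measured - true
= 825.26 - 662.36
= 162.9000

162.9000


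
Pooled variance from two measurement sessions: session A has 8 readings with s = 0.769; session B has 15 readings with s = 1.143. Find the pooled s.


s_p = sqrt(((n1-1)*s1^2 + (n2-1)*s2^2) / (n1+n2-2))
numerator = (8-1)*0.769^2 + (15-1)*1.143^2 = 4.139527 + 18.290286 = 22.429813
denominator = 8 + 15 - 2 = 21
s_p^2 = 22.429813 / 21 = 1.0680863
s_p = sqrt(1.0680863) = 1.0335

1.0335


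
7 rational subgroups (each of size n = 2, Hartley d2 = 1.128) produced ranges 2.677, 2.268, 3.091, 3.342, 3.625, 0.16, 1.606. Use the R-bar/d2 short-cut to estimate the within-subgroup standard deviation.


R_bar = (2.677 + 2.268 + 3.091 + 3.342 + 3.625 + 0.16 + 1.606) / 7
R_bar = 16.769 / 7 = 2.3955714
sigma_hat = R_bar / d2 = 2.3955714 / 1.128 = 2.1237

2.1237


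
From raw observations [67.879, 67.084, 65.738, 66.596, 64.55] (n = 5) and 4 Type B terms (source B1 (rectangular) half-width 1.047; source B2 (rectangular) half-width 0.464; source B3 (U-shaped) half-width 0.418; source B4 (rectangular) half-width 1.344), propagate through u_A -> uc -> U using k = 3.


mean = (67.879 + 67.084 + 65.738 + 66.596 + 64.55) / 5 = 66.3694
s = sqrt(sum((x - mean)^2)/(n-1)) = 1.2796264
u_A = s / sqrt(n) = 1.2796264 / sqrt(5) = 0.57226632
u_B1 = 1.047 / sqrt(3) = 0.60448573
u_B2 = 0.464 / sqrt(3) = 0.26789052
u_B3 = 0.418 / sqrt(2) = 0.29557063
u_B4 = 1.344 / sqrt(3) = 0.77595876
uc = sqrt(0.57226632^2 + 0.60448573^2 + 0.26789052^2 + 0.29557063^2 + 0.77595876^2) = 1.2058736
U = k * uc = 3 * 1.2058736
U = 3.6176

3.6176


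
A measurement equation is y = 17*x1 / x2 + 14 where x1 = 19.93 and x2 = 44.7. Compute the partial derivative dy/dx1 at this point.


y = 17*x1 / x2 + 14
dy/dx1 = 17/x2
Evaluate at x2 = 44.7: c1 = 17 / 44.7
c1 = 0.3803

0.3803


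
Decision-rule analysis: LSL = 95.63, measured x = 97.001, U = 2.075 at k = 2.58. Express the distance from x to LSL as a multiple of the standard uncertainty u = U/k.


u = U / k = 2.075 / 2.58 = 0.80426357
margin = |LSL - x| = |95.63 - 97.001| = 1.371
z = margin / u = 1.371 / 0.80426357
z = 1.7047

1.7047


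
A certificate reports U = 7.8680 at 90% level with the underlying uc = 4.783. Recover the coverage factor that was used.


k = U / uc
k = 7.8680 / 4.783
k = 1.645

1.645


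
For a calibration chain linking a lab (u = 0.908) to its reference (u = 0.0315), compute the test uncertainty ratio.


TUR = u_lab / u_ref
= 0.908 / 0.0315
= 28.8254

28.8254


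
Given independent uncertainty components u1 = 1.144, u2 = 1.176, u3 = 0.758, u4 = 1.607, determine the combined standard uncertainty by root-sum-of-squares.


uc = sqrt(1.144^2 + 1.176^2 + 0.758^2 + 1.607^2)
uc = sqrt(5.848725)
uc = 2.4184

2.4184


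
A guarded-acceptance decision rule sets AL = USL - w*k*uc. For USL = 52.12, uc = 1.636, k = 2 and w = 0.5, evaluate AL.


U = k * uc = 2 * 1.636 = 3.272
guard band g = w * U = 0.5 * 3.272 = 1.636
AL = USL - g = 52.12 - 1.636
AL = 50.4840

50.4840


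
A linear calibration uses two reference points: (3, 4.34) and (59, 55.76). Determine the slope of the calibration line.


slope = (y2 - y1) / (x2 - x1)
= (55.76 - 4.34) / (59 - 3)
= 51.4200 / 56
= 0.9182

0.9182


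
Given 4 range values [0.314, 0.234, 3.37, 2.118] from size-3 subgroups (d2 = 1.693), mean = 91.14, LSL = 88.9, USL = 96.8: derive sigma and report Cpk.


R_bar = (0.314 + 0.234 + 3.37 + 2.118) / 4 = 1.509
sigma = R_bar / d2 = 1.509 / 1.693 = 0.89131719
Cp = (USL - LSL)/(6*sigma) = (96.8 - 88.9)/(6*0.89131719) = 1.4772
Cpu = (96.8 - 91.14)/(3*0.89131719) = 2.1167
Cpl = (91.14 - 88.9)/(3*0.89131719) = 0.8377
Cpk = min(Cpu, Cpl) = 0.8377

0.8377
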